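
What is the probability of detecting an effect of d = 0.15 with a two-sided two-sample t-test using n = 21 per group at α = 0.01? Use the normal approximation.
Power ≈ 0.02

Power calculation (two-sample t-test, normal approximation):
z_β = d · √(n/2) - z_{α/2}
z_β = 0.15 · √(21/2) - 2.576
z_β = 0.15 · 3.240 - 2.576
z_β = -2.090

Power = Φ(z_β) = Φ(-2.090) ≈ 0.018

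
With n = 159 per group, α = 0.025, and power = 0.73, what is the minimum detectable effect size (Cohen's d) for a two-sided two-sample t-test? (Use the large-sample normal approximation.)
d ≈ 0.32

Minimum detectable effect (two-sample t-test, normal approximation):
d = (z_{α/2} + z_β) / √(n/2)
d = (2.241 + 0.613) / √(159/2)
d = 2.854 / 8.916
d ≈ 0.32

By Cohen's convention (0.2 small / 0.5 medium / 0.8 large): small effect.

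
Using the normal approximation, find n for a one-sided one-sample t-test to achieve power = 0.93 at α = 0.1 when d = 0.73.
n = 15

Sample size formula (one-sample t-test, normal approximation):
n = ((z_α + z_β) / d)²

z_α = 1.282 (for α = 0.1, one-sided)
z_β = 1.476 (for power = 0.93)
d = 0.73

n = ((1.282 + 1.476) / 0.73)²
n = (3.778)²
n ≈ 14.27
Round up to the next whole number: n = 15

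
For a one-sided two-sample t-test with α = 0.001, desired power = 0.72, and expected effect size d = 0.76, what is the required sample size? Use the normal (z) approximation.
n = 47 per group

Sample size formula (two-sample t-test, normal approximation):
n = 2 · ((z_α + z_β) / d)²

z_α = 3.090 (for α = 0.001, one-sided)
z_β = 0.583 (for power = 0.72)
d = 0.76

n = 2 · ((3.090 + 0.583) / 0.76)²
n = 2 · (4.833)²
n ≈ 46.72
Round up to the next whole number: n = 47 per group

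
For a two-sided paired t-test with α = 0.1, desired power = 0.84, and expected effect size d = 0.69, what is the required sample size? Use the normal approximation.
n = 15 pairs

Sample size formula (paired t-test, normal approximation):
n = ((z_{α/2} + z_β) / d)²

z_{α/2} = 1.645 (for α = 0.1, two-sided)
z_β = 0.994 (for power = 0.84)
d = 0.69

n = ((1.645 + 0.994) / 0.69)²
n = (3.825)²
n ≈ 14.63
Round up to the next whole number: n = 15 pairs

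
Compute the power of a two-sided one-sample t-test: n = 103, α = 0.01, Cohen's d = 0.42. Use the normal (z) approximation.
Power ≈ 0.95

Power calculation (one-sample t-test, normal approximation):
z_β = d · √n - z_{α/2}
z_β = 0.42 · √103 - 2.576
z_β = 0.42 · 10.149 - 2.576
z_β = 1.687

Power = Φ(z_β) = Φ(1.687) ≈ 0.954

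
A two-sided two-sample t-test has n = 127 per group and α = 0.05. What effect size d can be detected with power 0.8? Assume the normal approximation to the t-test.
d ≈ 0.35

Minimum detectable effect (two-sample t-test, normal approximation):
d = (z_{α/2} + z_β) / √(n/2)
d = (1.960 + 0.842) / √(127/2)
d = 2.802 / 7.969
d ≈ 0.35

By Cohen's convention (0.2 small / 0.5 medium / 0.8 large): small effect.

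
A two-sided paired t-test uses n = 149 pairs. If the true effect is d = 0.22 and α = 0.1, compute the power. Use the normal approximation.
Power ≈ 0.85

Power calculation (paired t-test, normal approximation):
z_β = d · √n - z_{α/2}
z_β = 0.22 · √149 - 1.645
z_β = 0.22 · 12.207 - 1.645
z_β = 1.041

Power = Φ(z_β) = Φ(1.041) ≈ 0.851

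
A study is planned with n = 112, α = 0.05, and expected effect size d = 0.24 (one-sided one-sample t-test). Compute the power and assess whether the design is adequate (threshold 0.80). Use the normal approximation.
Power ≈ 0.81; the study is adequately powered (power ≥ 0.80)

Power calculation (one-sample t-test, normal approximation):
z_β = d · √n - z_α
z_β = 0.24 · √112 - 1.645
z_β = 0.24 · 10.583 - 1.645
z_β = 0.895

Power = Φ(z_β) = Φ(0.895) ≈ 0.815

Effect size d = 0.24 is small by Cohen's convention (0.2/0.5/0.8).

Threshold: power ≥ 0.80 is conventionally adequate.
Power ≈ 0.81 → the study is adequately powered (power ≥ 0.80).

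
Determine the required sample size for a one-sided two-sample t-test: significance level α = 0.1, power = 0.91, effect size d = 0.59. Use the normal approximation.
n = 40 per group

Sample size formula (two-sample t-test, normal approximation):
n = 2 · ((z_α + z_β) / d)²

z_α = 1.282 (for α = 0.1, one-sided)
z_β = 1.341 (for power = 0.91)
d = 0.59

n = 2 · ((1.282 + 1.341) / 0.59)²
n = 2 · (4.446)²
n ≈ 39.53
Round up to the next whole number: n = 40 per group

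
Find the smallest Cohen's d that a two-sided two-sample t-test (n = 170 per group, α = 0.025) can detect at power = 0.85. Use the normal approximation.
d ≈ 0.36

Minimum detectable effect (two-sample t-test, normal approximation):
d = (z_{α/2} + z_β) / √(n/2)
d = (2.241 + 1.036) / √(170/2)
d = 3.278 / 9.220
d ≈ 0.36

By Cohen's convention (0.2 small / 0.5 medium / 0.8 large): small effect.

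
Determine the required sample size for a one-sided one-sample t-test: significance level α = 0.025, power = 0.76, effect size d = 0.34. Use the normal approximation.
n = 62

Sample size formula (one-sample t-test, normal approximation):
n = ((z_α + z_β) / d)²

z_α = 1.960 (for α = 0.025, one-sided)
z_β = 0.706 (for power = 0.76)
d = 0.34

n = ((1.960 + 0.706) / 0.34)²
n = (7.841)²
n ≈ 61.48
Round up to the next whole number: n = 62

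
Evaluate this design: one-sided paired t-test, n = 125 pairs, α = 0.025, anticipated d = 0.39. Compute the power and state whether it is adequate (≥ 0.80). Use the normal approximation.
Power ≈ 0.99; the study is adequately powered (power ≥ 0.80)

Power calculation (paired t-test, normal approximation):
z_β = d · √n - z_α
z_β = 0.39 · √125 - 1.960
z_β = 0.39 · 11.180 - 1.960
z_β = 2.400

Power = Φ(z_β) = Φ(2.400) ≈ 0.992

Effect size d = 0.39 is small by Cohen's convention (0.2/0.5/0.8).

Threshold: power ≥ 0.80 is conventionally adequate.
Power ≈ 0.99 → the study is adequately powered (power ≥ 0.80).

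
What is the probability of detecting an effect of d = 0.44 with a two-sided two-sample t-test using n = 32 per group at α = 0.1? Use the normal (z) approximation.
Power ≈ 0.55

Power calculation (two-sample t-test, normal approximation):
z_β = d · √(n/2) - z_{α/2}
z_β = 0.44 · √(32/2) - 1.645
z_β = 0.44 · 4.000 - 1.645
z_β = 0.115

Power = Φ(z_β) = Φ(0.115) ≈ 0.546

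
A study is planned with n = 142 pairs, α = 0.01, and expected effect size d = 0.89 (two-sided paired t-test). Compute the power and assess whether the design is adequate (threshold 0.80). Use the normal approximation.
Power ≈ 1.00; the study is adequately powered (power ≥ 0.80)

Power calculation (paired t-test, normal approximation):
z_β = d · √n - z_{α/2}
z_β = 0.89 · √142 - 2.576
z_β = 0.89 · 11.916 - 2.576
z_β = 8.030

Power = Φ(z_β) = Φ(8.030) ≈ 1.000

Effect size d = 0.89 is large by Cohen's convention (0.2/0.5/0.8).

Threshold: power ≥ 0.80 is conventionally adequate.
Power ≈ 1.00 → the study is adequately powered (power ≥ 0.80).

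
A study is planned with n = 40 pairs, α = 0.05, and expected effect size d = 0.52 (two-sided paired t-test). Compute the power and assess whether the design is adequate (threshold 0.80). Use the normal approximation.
Power ≈ 0.91; the study is adequately powered (power ≥ 0.80)

Power calculation (paired t-test, normal approximation):
z_β = d · √n - z_{α/2}
z_β = 0.52 · √40 - 1.960
z_β = 0.52 · 6.325 - 1.960
z_β = 1.329

Power = Φ(z_β) = Φ(1.329) ≈ 0.908

Effect size d = 0.52 is medium by Cohen's convention (0.2/0.5/0.8).

Threshold: power ≥ 0.80 is conventionally adequate.
Power ≈ 0.91 → the study is adequately powered (power ≥ 0.80).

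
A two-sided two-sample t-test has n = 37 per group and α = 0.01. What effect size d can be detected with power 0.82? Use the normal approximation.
d ≈ 0.81

Minimum detectable effect (two-sample t-test, normal approximation):
d = (z_{α/2} + z_β) / √(n/2)
d = (2.576 + 0.915) / √(37/2)
d = 3.491 / 4.301
d ≈ 0.81

By Cohen's convention (0.2 small / 0.5 medium / 0.8 large): large effect.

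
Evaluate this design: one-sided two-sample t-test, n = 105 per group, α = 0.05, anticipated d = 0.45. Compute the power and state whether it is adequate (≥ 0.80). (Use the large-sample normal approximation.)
Power ≈ 0.95; the study is adequately powered (power ≥ 0.80)

Power calculation (two-sample t-test, normal approximation):
z_β = d · √(n/2) - z_α
z_β = 0.45 · √(105/2) - 1.645
z_β = 0.45 · 7.246 - 1.645
z_β = 1.616

Power = Φ(z_β) = Φ(1.616) ≈ 0.947

Effect size d = 0.45 is small by Cohen's convention (0.2/0.5/0.8).

Threshold: power ≥ 0.80 is conventionally adequate.
Power ≈ 0.95 → the study is adequately powered (power ≥ 0.80).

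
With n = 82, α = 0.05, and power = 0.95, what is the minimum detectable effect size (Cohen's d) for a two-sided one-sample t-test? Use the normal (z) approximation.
d ≈ 0.40

Minimum detectable effect (one-sample t-test, normal approximation):
d = (z_{α/2} + z_β) / √n
d = (1.960 + 1.645) / √82
d = 3.605 / 9.055
d ≈ 0.40

By Cohen's convention (0.2 small / 0.5 medium / 0.8 large): small effect.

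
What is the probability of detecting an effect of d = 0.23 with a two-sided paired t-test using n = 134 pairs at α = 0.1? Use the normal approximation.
Power ≈ 0.85

Power calculation (paired t-test, normal approximation):
z_β = d · √n - z_{α/2}
z_β = 0.23 · √134 - 1.645
z_β = 0.23 · 11.576 - 1.645
z_β = 1.018

Power = Φ(z_β) = Φ(1.018) ≈ 0.846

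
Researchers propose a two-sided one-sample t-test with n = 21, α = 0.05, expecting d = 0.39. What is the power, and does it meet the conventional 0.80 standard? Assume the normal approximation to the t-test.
Power ≈ 0.43; the study is underpowered (power < 0.80)

Power calculation (one-sample t-test, normal approximation):
z_β = d · √n - z_{α/2}
z_β = 0.39 · √21 - 1.960
z_β = 0.39 · 4.583 - 1.960
z_β = -0.173

Power = Φ(z_β) = Φ(-0.173) ≈ 0.431

Effect size d = 0.39 is small by Cohen's convention (0.2/0.5/0.8).

Threshold: power ≥ 0.80 is conventionally adequate.
Power ≈ 0.43 → the study is underpowered (power < 0.80).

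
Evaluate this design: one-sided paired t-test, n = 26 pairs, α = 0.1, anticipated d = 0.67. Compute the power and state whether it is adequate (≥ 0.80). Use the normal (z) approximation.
Power ≈ 0.98; the study is adequately powered (power ≥ 0.80)

Power calculation (paired t-test, normal approximation):
z_β = d · √n - z_α
z_β = 0.67 · √26 - 1.282
z_β = 0.67 · 5.099 - 1.282
z_β = 2.135

Power = Φ(z_β) = Φ(2.135) ≈ 0.984

Effect size d = 0.67 is medium by Cohen's convention (0.2/0.5/0.8).

Threshold: power ≥ 0.80 is conventionally adequate.
Power ≈ 0.98 → the study is adequately powered (power ≥ 0.80).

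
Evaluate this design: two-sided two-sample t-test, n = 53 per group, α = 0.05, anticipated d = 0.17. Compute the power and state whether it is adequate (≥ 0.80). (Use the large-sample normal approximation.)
Power ≈ 0.14; the study is underpowered (power < 0.80)

Power calculation (two-sample t-test, normal approximation):
z_β = d · √(n/2) - z_{α/2}
z_β = 0.17 · √(53/2) - 1.960
z_β = 0.17 · 5.148 - 1.960
z_β = -1.085

Power = Φ(z_β) = Φ(-1.085) ≈ 0.139

Effect size d = 0.17 is very small by Cohen's convention (0.2/0.5/0.8).

Threshold: power ≥ 0.80 is conventionally adequate.
Power ≈ 0.14 → the study is underpowered (power < 0.80).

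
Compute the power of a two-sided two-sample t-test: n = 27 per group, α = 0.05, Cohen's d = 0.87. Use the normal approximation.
Power ≈ 0.89

Power calculation (two-sample t-test, normal approximation):
z_β = d · √(n/2) - z_{α/2}
z_β = 0.87 · √(27/2) - 1.960
z_β = 0.87 · 3.674 - 1.960
z_β = 1.237

Power = Φ(z_β) = Φ(1.237) ≈ 0.892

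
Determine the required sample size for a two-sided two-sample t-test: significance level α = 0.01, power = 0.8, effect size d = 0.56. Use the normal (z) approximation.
n = 75 per group

Sample size formula (two-sample t-test, normal approximation):
n = 2 · ((z_{α/2} + z_β) / d)²

z_{α/2} = 2.576 (for α = 0.01, two-sided)
z_β = 0.842 (for power = 0.8)
d = 0.56

n = 2 · ((2.576 + 0.842) / 0.56)²
n = 2 · (6.104)²
n ≈ 74.52
Round up to the next whole number: n = 75 per group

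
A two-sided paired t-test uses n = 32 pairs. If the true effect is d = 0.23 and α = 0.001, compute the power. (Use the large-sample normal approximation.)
Power ≈ 0.02

Power calculation (paired t-test, normal approximation):
z_β = d · √n - z_{α/2}
z_β = 0.23 · √32 - 3.291
z_β = 0.23 · 5.657 - 3.291
z_β = -1.989

Power = Φ(z_β) = Φ(-1.989) ≈ 0.023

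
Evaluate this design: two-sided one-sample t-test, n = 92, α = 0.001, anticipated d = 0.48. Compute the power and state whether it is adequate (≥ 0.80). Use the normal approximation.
Power ≈ 0.91; the study is adequately powered (power ≥ 0.80)

Power calculation (one-sample t-test, normal approximation):
z_β = d · √n - z_{α/2}
z_β = 0.48 · √92 - 3.291
z_β = 0.48 · 9.592 - 3.291
z_β = 1.313

Power = Φ(z_β) = Φ(1.313) ≈ 0.905

Effect size d = 0.48 is small by Cohen's convention (0.2/0.5/0.8).

Threshold: power ≥ 0.80 is conventionally adequate.
Power ≈ 0.91 → the study is adequately powered (power ≥ 0.80).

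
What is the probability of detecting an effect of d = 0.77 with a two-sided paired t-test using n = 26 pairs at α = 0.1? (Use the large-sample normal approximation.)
Power ≈ 0.99

Power calculation (paired t-test, normal approximation):
z_β = d · √n - z_{α/2}
z_β = 0.77 · √26 - 1.645
z_β = 0.77 · 5.099 - 1.645
z_β = 2.281

Power = Φ(z_β) = Φ(2.281) ≈ 0.989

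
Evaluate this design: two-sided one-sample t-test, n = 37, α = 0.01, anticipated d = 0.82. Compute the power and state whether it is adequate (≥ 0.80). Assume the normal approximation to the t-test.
Power ≈ 0.99; the study is adequately powered (power ≥ 0.80)

Power calculation (one-sample t-test, normal approximation):
z_β = d · √n - z_{α/2}
z_β = 0.82 · √37 - 2.576
z_β = 0.82 · 6.083 - 2.576
z_β = 2.412

Power = Φ(z_β) = Φ(2.412) ≈ 0.992

Effect size d = 0.82 is large by Cohen's convention (0.2/0.5/0.8).

Threshold: power ≥ 0.80 is conventionally adequate.
Power ≈ 0.99 → the study is adequately powered (power ≥ 0.80).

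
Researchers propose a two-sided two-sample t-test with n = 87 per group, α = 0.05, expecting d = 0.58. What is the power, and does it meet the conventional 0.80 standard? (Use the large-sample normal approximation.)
Power ≈ 0.97; the study is adequately powered (power ≥ 0.80)

Power calculation (two-sample t-test, normal approximation):
z_β = d · √(n/2) - z_{α/2}
z_β = 0.58 · √(87/2) - 1.960
z_β = 0.58 · 6.595 - 1.960
z_β = 1.865

Power = Φ(z_β) = Φ(1.865) ≈ 0.969

Effect size d = 0.58 is medium by Cohen's convention (0.2/0.5/0.8).

Threshold: power ≥ 0.80 is conventionally adequate.
Power ≈ 0.97 → the study is adequately powered (power ≥ 0.80).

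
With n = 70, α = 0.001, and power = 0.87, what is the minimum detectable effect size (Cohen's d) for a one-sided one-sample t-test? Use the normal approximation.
d ≈ 0.50

Minimum detectable effect (one-sample t-test, normal approximation):
d = (z_α + z_β) / √n
d = (3.090 + 1.126) / √70
d = 4.217 / 8.367
d ≈ 0.50

By Cohen's convention (0.2 small / 0.5 medium / 0.8 large): medium effect.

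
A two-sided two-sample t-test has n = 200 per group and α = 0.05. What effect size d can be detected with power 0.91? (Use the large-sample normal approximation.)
d ≈ 0.33

Minimum detectable effect (two-sample t-test, normal approximation):
d = (z_{α/2} + z_β) / √(n/2)
d = (1.960 + 1.341) / √(200/2)
d = 3.301 / 10.000
d ≈ 0.33

By Cohen's convention (0.2 small / 0.5 medium / 0.8 large): small effect.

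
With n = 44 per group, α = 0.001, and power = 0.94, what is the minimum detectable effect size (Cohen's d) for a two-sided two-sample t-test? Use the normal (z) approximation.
d ≈ 1.03

Minimum detectable effect (two-sample t-test, normal approximation):
d = (z_{α/2} + z_β) / √(n/2)
d = (3.291 + 1.555) / √(44/2)
d = 4.845 / 4.690
d ≈ 1.03

By Cohen's convention (0.2 small / 0.5 medium / 0.8 large): large effect.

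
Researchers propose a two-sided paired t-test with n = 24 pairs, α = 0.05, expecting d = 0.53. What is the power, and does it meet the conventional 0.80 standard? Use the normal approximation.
Power ≈ 0.74; the study is underpowered (power < 0.80)

Power calculation (paired t-test, normal approximation):
z_β = d · √n - z_{α/2}
z_β = 0.53 · √24 - 1.960
z_β = 0.53 · 4.899 - 1.960
z_β = 0.636

Power = Φ(z_β) = Φ(0.636) ≈ 0.738

Effect size d = 0.53 is medium by Cohen's convention (0.2/0.5/0.8).

Threshold: power ≥ 0.80 is conventionally adequate.
Power ≈ 0.74 → the study is underpowered (power < 0.80).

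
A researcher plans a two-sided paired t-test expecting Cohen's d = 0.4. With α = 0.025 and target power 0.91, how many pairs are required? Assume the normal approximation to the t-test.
n = 81 pairs

Sample size formula (paired t-test, normal approximation):
n = ((z_{α/2} + z_β) / d)²

z_{α/2} = 2.241 (for α = 0.025, two-sided)
z_β = 1.341 (for power = 0.91)
d = 0.4

n = ((2.241 + 1.341) / 0.4)²
n = (8.955)²
n ≈ 80.19
Round up to the next whole number: n = 81 pairs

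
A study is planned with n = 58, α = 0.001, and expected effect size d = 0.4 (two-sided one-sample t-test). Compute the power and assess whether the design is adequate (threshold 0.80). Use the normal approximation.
Power ≈ 0.40; the study is underpowered (power < 0.80)

Power calculation (one-sample t-test, normal approximation):
z_β = d · √n - z_{α/2}
z_β = 0.4 · √58 - 3.291
z_β = 0.4 · 7.616 - 3.291
z_β = -0.244

Power = Φ(z_β) = Φ(-0.244) ≈ 0.404

Effect size d = 0.4 is small by Cohen's convention (0.2/0.5/0.8).

Threshold: power ≥ 0.80 is conventionally adequate.
Power ≈ 0.40 → the study is underpowered (power < 0.80).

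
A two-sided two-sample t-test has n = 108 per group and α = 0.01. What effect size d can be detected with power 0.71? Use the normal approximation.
d ≈ 0.43

Minimum detectable effect (two-sample t-test, normal approximation):
d = (z_{α/2} + z_β) / √(n/2)
d = (2.576 + 0.553) / √(108/2)
d = 3.129 / 7.348
d ≈ 0.43

By Cohen's convention (0.2 small / 0.5 medium / 0.8 large): small effect.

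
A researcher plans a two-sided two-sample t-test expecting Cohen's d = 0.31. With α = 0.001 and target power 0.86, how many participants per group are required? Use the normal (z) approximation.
n = 398 per group

Sample size formula (two-sample t-test, normal approximation):
n = 2 · ((z_{α/2} + z_β) / d)²

z_{α/2} = 3.291 (for α = 0.001, two-sided)
z_β = 1.080 (for power = 0.86)
d = 0.31

n = 2 · ((3.291 + 1.080) / 0.31)²
n = 2 · (14.100)²
n ≈ 397.62
Round up to the next whole number: n = 398 per group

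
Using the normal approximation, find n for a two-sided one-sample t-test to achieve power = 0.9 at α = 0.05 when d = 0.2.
n = 263

Sample size formula (one-sample t-test, normal approximation):
n = ((z_{α/2} + z_β) / d)²

z_{α/2} = 1.960 (for α = 0.05, two-sided)
z_β = 1.282 (for power = 0.9)
d = 0.2

n = ((1.960 + 1.282) / 0.2)²
n = (16.210)²
n ≈ 262.76
Round up to the next whole number: n = 263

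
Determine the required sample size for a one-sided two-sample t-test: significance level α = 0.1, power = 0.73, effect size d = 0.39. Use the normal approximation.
n = 48 per group

Sample size formula (two-sample t-test, normal approximation):
n = 2 · ((z_α + z_β) / d)²

z_α = 1.282 (for α = 0.1, one-sided)
z_β = 0.613 (for power = 0.73)
d = 0.39

n = 2 · ((1.282 + 0.613) / 0.39)²
n = 2 · (4.859)²
n ≈ 47.22
Round up to the next whole number: n = 48 per group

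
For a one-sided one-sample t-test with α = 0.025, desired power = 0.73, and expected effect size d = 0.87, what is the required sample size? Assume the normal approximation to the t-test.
n = 9

Sample size formula (one-sample t-test, normal approximation):
n = ((z_α + z_β) / d)²

z_α = 1.960 (for α = 0.025, one-sided)
z_β = 0.613 (for power = 0.73)
d = 0.87

n = ((1.960 + 0.613) / 0.87)²
n = (2.957)²
n ≈ 8.74
Round up to the next whole number: n = 9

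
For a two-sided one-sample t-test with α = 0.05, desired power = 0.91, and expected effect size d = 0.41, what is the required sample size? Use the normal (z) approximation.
n = 65

Sample size formula (one-sample t-test, normal approximation):
n = ((z_{α/2} + z_β) / d)²

z_{α/2} = 1.960 (for α = 0.05, two-sided)
z_β = 1.341 (for power = 0.91)
d = 0.41

n = ((1.960 + 1.341) / 0.41)²
n = (8.051)²
n ≈ 64.82
Round up to the next whole number: n = 65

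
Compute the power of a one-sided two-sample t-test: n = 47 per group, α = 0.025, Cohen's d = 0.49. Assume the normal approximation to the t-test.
Power ≈ 0.66

Power calculation (two-sample t-test, normal approximation):
z_β = d · √(n/2) - z_α
z_β = 0.49 · √(47/2) - 1.960
z_β = 0.49 · 4.848 - 1.960
z_β = 0.415

Power = Φ(z_β) = Φ(0.415) ≈ 0.661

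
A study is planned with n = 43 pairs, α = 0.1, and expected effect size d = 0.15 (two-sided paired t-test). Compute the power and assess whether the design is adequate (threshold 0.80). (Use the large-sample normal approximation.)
Power ≈ 0.25; the study is underpowered (power < 0.80)

Power calculation (paired t-test, normal approximation):
z_β = d · √n - z_{α/2}
z_β = 0.15 · √43 - 1.645
z_β = 0.15 · 6.557 - 1.645
z_β = -0.661

Power = Φ(z_β) = Φ(-0.661) ≈ 0.254

Effect size d = 0.15 is very small by Cohen's convention (0.2/0.5/0.8).

Threshold: power ≥ 0.80 is conventionally adequate.
Power ≈ 0.25 → the study is underpowered (power < 0.80).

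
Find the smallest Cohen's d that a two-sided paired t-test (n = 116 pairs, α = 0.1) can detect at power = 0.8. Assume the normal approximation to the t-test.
d ≈ 0.23

Minimum detectable effect (paired t-test, normal approximation):
d = (z_{α/2} + z_β) / √n
d = (1.645 + 0.842) / √116
d = 2.486 / 10.770
d ≈ 0.23

By Cohen's convention (0.2 small / 0.5 medium / 0.8 large): small effect.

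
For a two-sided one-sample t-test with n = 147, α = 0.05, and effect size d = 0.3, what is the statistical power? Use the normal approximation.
Power ≈ 0.95

Power calculation (one-sample t-test, normal approximation):
z_β = d · √n - z_{α/2}
z_β = 0.3 · √147 - 1.960
z_β = 0.3 · 12.124 - 1.960
z_β = 1.677

Power = Φ(z_β) = Φ(1.677) ≈ 0.953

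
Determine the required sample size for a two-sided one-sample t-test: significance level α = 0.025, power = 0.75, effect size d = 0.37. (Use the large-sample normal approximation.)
n = 63

Sample size formula (one-sample t-test, normal approximation):
n = ((z_{α/2} + z_β) / d)²

z_{α/2} = 2.241 (for α = 0.025, two-sided)
z_β = 0.674 (for power = 0.75)
d = 0.37

n = ((2.241 + 0.674) / 0.37)²
n = (7.878)²
n ≈ 62.06
Round up to the next whole number: n = 63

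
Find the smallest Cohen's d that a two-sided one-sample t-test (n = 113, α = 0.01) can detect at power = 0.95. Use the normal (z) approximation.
d ≈ 0.40

Minimum detectable effect (one-sample t-test, normal approximation):
d = (z_{α/2} + z_β) / √n
d = (2.576 + 1.645) / √113
d = 4.221 / 10.630
d ≈ 0.40

By Cohen's convention (0.2 small / 0.5 medium / 0.8 large): small effect.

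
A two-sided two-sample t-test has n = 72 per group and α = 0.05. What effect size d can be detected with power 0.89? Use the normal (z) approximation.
d ≈ 0.53

Minimum detectable effect (two-sample t-test, normal approximation):
d = (z_{α/2} + z_β) / √(n/2)
d = (1.960 + 1.227) / √(72/2)
d = 3.186 / 6.000
d ≈ 0.53

By Cohen's convention (0.2 small / 0.5 medium / 0.8 large): medium effect.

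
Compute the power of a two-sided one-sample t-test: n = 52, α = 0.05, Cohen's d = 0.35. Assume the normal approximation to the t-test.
Power ≈ 0.71

Power calculation (one-sample t-test, normal approximation):
z_β = d · √n - z_{α/2}
z_β = 0.35 · √52 - 1.960
z_β = 0.35 · 7.211 - 1.960
z_β = 0.564

Power = Φ(z_β) = Φ(0.564) ≈ 0.714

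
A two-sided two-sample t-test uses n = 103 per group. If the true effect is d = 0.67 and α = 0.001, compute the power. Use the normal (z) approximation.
Power ≈ 0.94

Power calculation (two-sample t-test, normal approximation):
z_β = d · √(n/2) - z_{α/2}
z_β = 0.67 · √(103/2) - 3.291
z_β = 0.67 · 7.176 - 3.291
z_β = 1.518

Power = Φ(z_β) = Φ(1.518) ≈ 0.935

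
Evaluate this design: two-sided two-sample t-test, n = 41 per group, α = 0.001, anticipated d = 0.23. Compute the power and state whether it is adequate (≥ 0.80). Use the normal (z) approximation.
Power ≈ 0.01; the study is underpowered (power < 0.80)

Power calculation (two-sample t-test, normal approximation):
z_β = d · √(n/2) - z_{α/2}
z_β = 0.23 · √(41/2) - 3.291
z_β = 0.23 · 4.528 - 3.291
z_β = -2.249

Power = Φ(z_β) = Φ(-2.249) ≈ 0.012

Effect size d = 0.23 is small by Cohen's convention (0.2/0.5/0.8).

Threshold: power ≥ 0.80 is conventionally adequate.
Power ≈ 0.01 → the study is underpowered (power < 0.80).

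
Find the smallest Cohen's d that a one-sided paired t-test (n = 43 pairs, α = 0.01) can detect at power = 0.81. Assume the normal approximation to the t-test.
d ≈ 0.49

Minimum detectable effect (paired t-test, normal approximation):
d = (z_α + z_β) / √n
d = (2.326 + 0.878) / √43
d = 3.204 / 6.557
d ≈ 0.49

By Cohen's convention (0.2 small / 0.5 medium / 0.8 large): small effect.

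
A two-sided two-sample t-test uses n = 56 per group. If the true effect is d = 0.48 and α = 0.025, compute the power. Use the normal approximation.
Power ≈ 0.62

Power calculation (two-sample t-test, normal approximation):
z_β = d · √(n/2) - z_{α/2}
z_β = 0.48 · √(56/2) - 2.241
z_β = 0.48 · 5.292 - 2.241
z_β = 0.299

Power = Φ(z_β) = Φ(0.299) ≈ 0.617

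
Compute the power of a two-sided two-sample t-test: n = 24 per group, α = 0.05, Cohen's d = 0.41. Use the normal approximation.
Power ≈ 0.29

Power calculation (two-sample t-test, normal approximation):
z_β = d · √(n/2) - z_{α/2}
z_β = 0.41 · √(24/2) - 1.960
z_β = 0.41 · 3.464 - 1.960
z_β = -0.540

Power = Φ(z_β) = Φ(-0.540) ≈ 0.295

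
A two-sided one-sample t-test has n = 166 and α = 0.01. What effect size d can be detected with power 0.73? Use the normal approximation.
d ≈ 0.25

Minimum detectable effect (one-sample t-test, normal approximation):
d = (z_{α/2} + z_β) / √n
d = (2.576 + 0.613) / √166
d = 3.189 / 12.884
d ≈ 0.25

By Cohen's convention (0.2 small / 0.5 medium / 0.8 large): small effect.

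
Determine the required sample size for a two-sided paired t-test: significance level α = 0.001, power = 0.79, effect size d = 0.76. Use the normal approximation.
n = 30 pairs

Sample size formula (paired t-test, normal approximation):
n = ((z_{α/2} + z_β) / d)²

z_{α/2} = 3.291 (for α = 0.001, two-sided)
z_β = 0.806 (for power = 0.79)
d = 0.76

n = ((3.291 + 0.806) / 0.76)²
n = (5.391)²
n ≈ 29.06
Round up to the next whole number: n = 30 pairs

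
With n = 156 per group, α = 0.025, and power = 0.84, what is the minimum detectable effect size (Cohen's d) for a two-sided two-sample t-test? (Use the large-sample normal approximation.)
d ≈ 0.37

Minimum detectable effect (two-sample t-test, normal approximation):
d = (z_{α/2} + z_β) / √(n/2)
d = (2.241 + 0.994) / √(156/2)
d = 3.236 / 8.832
d ≈ 0.37

By Cohen's convention (0.2 small / 0.5 medium / 0.8 large): small effect.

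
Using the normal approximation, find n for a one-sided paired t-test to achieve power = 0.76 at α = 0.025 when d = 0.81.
n = 11 pairs

Sample size formula (paired t-test, normal approximation):
n = ((z_α + z_β) / d)²

z_α = 1.960 (for α = 0.025, one-sided)
z_β = 0.706 (for power = 0.76)
d = 0.81

n = ((1.960 + 0.706) / 0.81)²
n = (3.291)²
n ≈ 10.83
Round up to the next whole number: n = 11 pairs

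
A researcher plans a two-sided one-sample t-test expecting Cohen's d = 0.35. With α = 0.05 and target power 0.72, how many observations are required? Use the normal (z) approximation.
n = 53

Sample size formula (one-sample t-test, normal approximation):
n = ((z_{α/2} + z_β) / d)²

z_{α/2} = 1.960 (for α = 0.05, two-sided)
z_β = 0.583 (for power = 0.72)
d = 0.35

n = ((1.960 + 0.583) / 0.35)²
n = (7.266)²
n ≈ 52.79
Round up to the next whole number: n = 53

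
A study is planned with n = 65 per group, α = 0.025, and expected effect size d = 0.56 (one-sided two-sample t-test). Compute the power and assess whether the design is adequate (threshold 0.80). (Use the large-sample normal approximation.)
Power ≈ 0.89; the study is adequately powered (power ≥ 0.80)

Power calculation (two-sample t-test, normal approximation):
z_β = d · √(n/2) - z_α
z_β = 0.56 · √(65/2) - 1.960
z_β = 0.56 · 5.701 - 1.960
z_β = 1.233

Power = Φ(z_β) = Φ(1.233) ≈ 0.891

Effect size d = 0.56 is medium by Cohen's convention (0.2/0.5/0.8).

Threshold: power ≥ 0.80 is conventionally adequate.
Power ≈ 0.89 → the study is adequately powered (power ≥ 0.80).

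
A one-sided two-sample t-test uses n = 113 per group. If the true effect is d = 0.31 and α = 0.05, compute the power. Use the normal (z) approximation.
Power ≈ 0.75

Power calculation (two-sample t-test, normal approximation):
z_β = d · √(n/2) - z_α
z_β = 0.31 · √(113/2) - 1.645
z_β = 0.31 · 7.517 - 1.645
z_β = 0.685

Power = Φ(z_β) = Φ(0.685) ≈ 0.753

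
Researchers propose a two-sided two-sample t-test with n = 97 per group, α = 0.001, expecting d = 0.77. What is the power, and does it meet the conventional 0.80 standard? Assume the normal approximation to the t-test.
Power ≈ 0.98; the study is adequately powered (power ≥ 0.80)

Power calculation (two-sample t-test, normal approximation):
z_β = d · √(n/2) - z_{α/2}
z_β = 0.77 · √(97/2) - 3.291
z_β = 0.77 · 6.964 - 3.291
z_β = 2.072

Power = Φ(z_β) = Φ(2.072) ≈ 0.981

Effect size d = 0.77 is medium by Cohen's convention (0.2/0.5/0.8).

Threshold: power ≥ 0.80 is conventionally adequate.
Power ≈ 0.98 → the study is adequately powered (power ≥ 0.80).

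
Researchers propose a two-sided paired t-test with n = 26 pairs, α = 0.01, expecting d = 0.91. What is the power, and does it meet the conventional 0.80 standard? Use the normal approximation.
Power ≈ 0.98; the study is adequately powered (power ≥ 0.80)

Power calculation (paired t-test, normal approximation):
z_β = d · √n - z_{α/2}
z_β = 0.91 · √26 - 2.576
z_β = 0.91 · 5.099 - 2.576
z_β = 2.064

Power = Φ(z_β) = Φ(2.064) ≈ 0.981

Effect size d = 0.91 is large by Cohen's convention (0.2/0.5/0.8).

Threshold: power ≥ 0.80 is conventionally adequate.
Power ≈ 0.98 → the study is adequately powered (power ≥ 0.80).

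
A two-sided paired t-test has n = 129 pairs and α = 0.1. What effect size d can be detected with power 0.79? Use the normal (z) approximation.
d ≈ 0.22

Minimum detectable effect (paired t-test, normal approximation):
d = (z_{α/2} + z_β) / √n
d = (1.645 + 0.806) / √129
d = 2.451 / 11.358
d ≈ 0.22

By Cohen's convention (0.2 small / 0.5 medium / 0.8 large): small effect.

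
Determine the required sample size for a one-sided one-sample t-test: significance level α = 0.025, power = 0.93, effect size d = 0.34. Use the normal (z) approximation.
n = 103

Sample size formula (one-sample t-test, normal approximation):
n = ((z_α + z_β) / d)²

z_α = 1.960 (for α = 0.025, one-sided)
z_β = 1.476 (for power = 0.93)
d = 0.34

n = ((1.960 + 1.476) / 0.34)²
n = (10.106)²
n ≈ 102.13
Round up to the next whole number: n = 103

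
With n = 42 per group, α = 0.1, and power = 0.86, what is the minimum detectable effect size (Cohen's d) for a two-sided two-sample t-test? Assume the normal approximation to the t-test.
d ≈ 0.59

Minimum detectable effect (two-sample t-test, normal approximation):
d = (z_{α/2} + z_β) / √(n/2)
d = (1.645 + 1.080) / √(42/2)
d = 2.725 / 4.583
d ≈ 0.59

By Cohen's convention (0.2 small / 0.5 medium / 0.8 large): medium effect.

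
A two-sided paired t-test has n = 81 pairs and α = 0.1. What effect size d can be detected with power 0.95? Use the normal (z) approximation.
d ≈ 0.37

Minimum detectable effect (paired t-test, normal approximation):
d = (z_{α/2} + z_β) / √n
d = (1.645 + 1.645) / √81
d = 3.290 / 9.000
d ≈ 0.37

By Cohen's convention (0.2 small / 0.5 medium / 0.8 large): small effect.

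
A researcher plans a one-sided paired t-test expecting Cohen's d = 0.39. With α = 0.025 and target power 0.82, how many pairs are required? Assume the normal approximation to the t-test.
n = 55 pairs

Sample size formula (paired t-test, normal approximation):
n = ((z_α + z_β) / d)²

z_α = 1.960 (for α = 0.025, one-sided)
z_β = 0.915 (for power = 0.82)
d = 0.39

n = ((1.960 + 0.915) / 0.39)²
n = (7.372)²
n ≈ 54.35
Round up to the next whole number: n = 55 pairs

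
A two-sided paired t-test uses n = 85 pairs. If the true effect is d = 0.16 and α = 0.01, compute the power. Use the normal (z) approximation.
Power ≈ 0.14

Power calculation (paired t-test, normal approximation):
z_β = d · √n - z_{α/2}
z_β = 0.16 · √85 - 2.576
z_β = 0.16 · 9.220 - 2.576
z_β = -1.101

Power = Φ(z_β) = Φ(-1.101) ≈ 0.136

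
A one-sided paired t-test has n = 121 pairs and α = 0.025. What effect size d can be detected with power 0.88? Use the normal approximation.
d ≈ 0.28

Minimum detectable effect (paired t-test, normal approximation):
d = (z_α + z_β) / √n
d = (1.960 + 1.175) / √121
d = 3.135 / 11.000
d ≈ 0.28

By Cohen's convention (0.2 small / 0.5 medium / 0.8 large): small effect.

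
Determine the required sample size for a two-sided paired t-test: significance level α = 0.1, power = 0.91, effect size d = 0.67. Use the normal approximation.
n = 20 pairs

Sample size formula (paired t-test, normal approximation):
n = ((z_{α/2} + z_β) / d)²

z_{α/2} = 1.645 (for α = 0.1, two-sided)
z_β = 1.341 (for power = 0.91)
d = 0.67

n = ((1.645 + 1.341) / 0.67)²
n = (4.457)²
n ≈ 19.86
Round up to the next whole number: n = 20 pairs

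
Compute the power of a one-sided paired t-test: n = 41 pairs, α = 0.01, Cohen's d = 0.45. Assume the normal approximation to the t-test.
Power ≈ 0.71

Power calculation (paired t-test, normal approximation):
z_β = d · √n - z_α
z_β = 0.45 · √41 - 2.326
z_β = 0.45 · 6.403 - 2.326
z_β = 0.555

Power = Φ(z_β) = Φ(0.555) ≈ 0.711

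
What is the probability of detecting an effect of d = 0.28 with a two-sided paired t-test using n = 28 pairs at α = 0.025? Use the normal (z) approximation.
Power ≈ 0.22

Power calculation (paired t-test, normal approximation):
z_β = d · √n - z_{α/2}
z_β = 0.28 · √28 - 2.241
z_β = 0.28 · 5.292 - 2.241
z_β = -0.760

Power = Φ(z_β) = Φ(-0.760) ≈ 0.224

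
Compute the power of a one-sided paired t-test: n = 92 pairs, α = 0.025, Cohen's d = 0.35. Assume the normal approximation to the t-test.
Power ≈ 0.92

Power calculation (paired t-test, normal approximation):
z_β = d · √n - z_α
z_β = 0.35 · √92 - 1.960
z_β = 0.35 · 9.592 - 1.960
z_β = 1.397

Power = Φ(z_β) = Φ(1.397) ≈ 0.919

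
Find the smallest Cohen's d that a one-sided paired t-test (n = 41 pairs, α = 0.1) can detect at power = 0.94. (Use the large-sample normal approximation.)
d ≈ 0.44

Minimum detectable effect (paired t-test, normal approximation):
d = (z_α + z_β) / √n
d = (1.282 + 1.555) / √41
d = 2.836 / 6.403
d ≈ 0.44

By Cohen's convention (0.2 small / 0.5 medium / 0.8 large): small effect.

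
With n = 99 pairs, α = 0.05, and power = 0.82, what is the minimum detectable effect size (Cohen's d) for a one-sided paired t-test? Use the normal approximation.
d ≈ 0.26

Minimum detectable effect (paired t-test, normal approximation):
d = (z_α + z_β) / √n
d = (1.645 + 0.915) / √99
d = 2.560 / 9.950
d ≈ 0.26

By Cohen's convention (0.2 small / 0.5 medium / 0.8 large): small effect.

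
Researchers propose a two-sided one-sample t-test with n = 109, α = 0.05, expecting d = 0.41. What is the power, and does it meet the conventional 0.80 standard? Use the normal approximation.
Power ≈ 0.99; the study is adequately powered (power ≥ 0.80)

Power calculation (one-sample t-test, normal approximation):
z_β = d · √n - z_{α/2}
z_β = 0.41 · √109 - 1.960
z_β = 0.41 · 10.440 - 1.960
z_β = 2.321

Power = Φ(z_β) = Φ(2.321) ≈ 0.990

Effect size d = 0.41 is small by Cohen's convention (0.2/0.5/0.8).

Threshold: power ≥ 0.80 is conventionally adequate.
Power ≈ 0.99 → the study is adequately powered (power ≥ 0.80).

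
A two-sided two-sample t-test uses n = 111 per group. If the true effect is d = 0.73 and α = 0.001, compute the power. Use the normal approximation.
Power ≈ 0.98

Power calculation (two-sample t-test, normal approximation):
z_β = d · √(n/2) - z_{α/2}
z_β = 0.73 · √(111/2) - 3.291
z_β = 0.73 · 7.450 - 3.291
z_β = 2.148

Power = Φ(z_β) = Φ(2.148) ≈ 0.984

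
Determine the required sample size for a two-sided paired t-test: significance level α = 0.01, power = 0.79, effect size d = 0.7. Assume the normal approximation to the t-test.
n = 24 pairs

Sample size formula (paired t-test, normal approximation):
n = ((z_{α/2} + z_β) / d)²

z_{α/2} = 2.576 (for α = 0.01, two-sided)
z_β = 0.806 (for power = 0.79)
d = 0.7

n = ((2.576 + 0.806) / 0.7)²
n = (4.831)²
n ≈ 23.34
Round up to the next whole number: n = 24 pairs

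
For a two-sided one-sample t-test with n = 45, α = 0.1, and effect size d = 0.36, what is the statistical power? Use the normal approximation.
Power ≈ 0.78

Power calculation (one-sample t-test, normal approximation):
z_β = d · √n - z_{α/2}
z_β = 0.36 · √45 - 1.645
z_β = 0.36 · 6.708 - 1.645
z_β = 0.770

Power = Φ(z_β) = Φ(0.770) ≈ 0.779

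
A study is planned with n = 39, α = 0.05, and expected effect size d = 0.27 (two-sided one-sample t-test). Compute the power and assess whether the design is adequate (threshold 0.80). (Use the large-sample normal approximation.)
Power ≈ 0.39; the study is underpowered (power < 0.80)

Power calculation (one-sample t-test, normal approximation):
z_β = d · √n - z_{α/2}
z_β = 0.27 · √39 - 1.960
z_β = 0.27 · 6.245 - 1.960
z_β = -0.274

Power = Φ(z_β) = Φ(-0.274) ≈ 0.392

Effect size d = 0.27 is small by Cohen's convention (0.2/0.5/0.8).

Threshold: power ≥ 0.80 is conventionally adequate.
Power ≈ 0.39 → the study is underpowered (power < 0.80).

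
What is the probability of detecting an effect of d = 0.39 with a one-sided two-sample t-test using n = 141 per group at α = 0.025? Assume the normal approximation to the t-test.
Power ≈ 0.91

Power calculation (two-sample t-test, normal approximation):
z_β = d · √(n/2) - z_α
z_β = 0.39 · √(141/2) - 1.960
z_β = 0.39 · 8.396 - 1.960
z_β = 1.315

Power = Φ(z_β) = Φ(1.315) ≈ 0.906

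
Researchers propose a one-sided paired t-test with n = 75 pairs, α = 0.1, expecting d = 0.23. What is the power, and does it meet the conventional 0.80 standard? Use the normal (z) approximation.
Power ≈ 0.76; the study is underpowered (power < 0.80)

Power calculation (paired t-test, normal approximation):
z_β = d · √n - z_α
z_β = 0.23 · √75 - 1.282
z_β = 0.23 · 8.660 - 1.282
z_β = 0.710

Power = Φ(z_β) = Φ(0.710) ≈ 0.761

Effect size d = 0.23 is small by Cohen's convention (0.2/0.5/0.8).

Threshold: power ≥ 0.80 is conventionally adequate.
Power ≈ 0.76 → the study is underpowered (power < 0.80).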